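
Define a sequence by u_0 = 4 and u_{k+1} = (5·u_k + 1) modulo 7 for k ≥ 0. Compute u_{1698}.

4

u_0 = 4; u_1 = 0; u_2 = 1; u_3 = 6; u_4 = 3; u_5 = 2; u_6 = 4.
Since u_6 = u_0 = 4, the sequence is periodic with period 6.
So u_{1698} = u_{0 + ((1698-0) mod 6)} = u_0 = 4.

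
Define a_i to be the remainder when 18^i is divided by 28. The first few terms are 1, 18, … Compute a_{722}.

Listing terms: a_0 = 1; a_1 = 18; a_2 = 16; a_3 = 8; a_4 = 4; a_5 = 16.
Since a_5 = a_2 = 16, the sequence is eventually periodic: after a pre-period of length 2 it cycles with period 3.
For i ≥ 2, a_i depends only on (i - 2) mod 3. (722 - 2) mod 3 = 0, so a_{722} = a_2 = 16.

16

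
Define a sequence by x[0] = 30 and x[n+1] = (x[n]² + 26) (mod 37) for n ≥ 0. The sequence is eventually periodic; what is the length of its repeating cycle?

8

x[0] = 30, x[1] = 1, x[2] = 27, x[3] = 15, x[4] = 29, x[5] = 16, x[6] = 23, x[7] = 0, x[8] = 26, x[9] = 36, x[10] = 27.
Since x[10] = x[2] = 27, the sequence is eventually periodic: after a pre-period of length 2 it cycles with period 8.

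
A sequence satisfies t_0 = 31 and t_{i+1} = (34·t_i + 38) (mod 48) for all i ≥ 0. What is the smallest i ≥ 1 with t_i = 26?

5

Listing terms: t_0 = 31,  t_1 = 36,  t_2 = 14,  t_3 = 34,  t_4 = 42,  t_5 = 26,  t_6 = 10,  t_7 = 42.
Since t_7 = t_4 = 42, the sequence is eventually periodic: after a pre-period of length 4 it cycles with period 3.
The value 26 first appears (with i ≥ 1) at t_5.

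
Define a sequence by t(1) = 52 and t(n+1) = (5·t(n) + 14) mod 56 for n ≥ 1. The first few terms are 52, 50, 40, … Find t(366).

Listing terms: t(1) = 52,  t(2) = 50,  t(3) = 40,  t(4) = 46,  t(5) = 20,  t(6) = 2,  t(7) = 24,  t(8) = 22,  t(9) = 12,  t(10) = 18,  t(11) = 48,  t(12) = 30,  t(13) = 52.
The sequence repeats with period 12.
(366 - 1) mod 12 = 5, so t(366) = t(6) = 2.

2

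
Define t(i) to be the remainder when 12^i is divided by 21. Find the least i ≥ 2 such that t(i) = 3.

Listing terms: t(1) = 12, t(2) = 18, t(3) = 6, t(4) = 9, t(5) = 3, t(6) = 15, t(7) = 12.
Since t(7) = t(1) = 12, the sequence is periodic with period 6.
The value 3 first appears (with i ≥ 2) at t(5).

5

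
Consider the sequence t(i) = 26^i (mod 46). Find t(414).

2

We have t(0) = 1, t(1) = 26, t(2) = 32, t(3) = 4, t(4) = 12, t(5) = 36, t(6) = 16, t(7) = 2, t(8) = 6, t(9) = 18, t(10) = 8, t(11) = 24, t(12) = 26.
Since t(12) = t(1) = 26, the sequence is eventually periodic: after a pre-period of length 1 it cycles with period 11.
For i ≥ 1, t(i) depends only on (i - 1) mod 11. (414 - 1) mod 11 = 6, so t(414) = t(7) = 2.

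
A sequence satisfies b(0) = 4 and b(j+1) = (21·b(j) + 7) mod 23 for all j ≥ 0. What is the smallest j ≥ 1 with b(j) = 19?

We have b(0) = 4,  b(1) = 22,  b(2) = 9,  b(3) = 12,  b(4) = 6,  b(5) = 18,  b(6) = 17,  b(7) = 19,  b(8) = 15,  b(9) = 0,  b(10) = 7,  b(11) = 16,  b(12) = 21,  b(13) = 11,  b(14) = 8,  b(15) = 14,  b(16) = 2,  b(17) = 3,  b(18) = 1,  b(19) = 5,  b(20) = 20,  b(21) = 13,  b(22) = 4.
The sequence repeats with period 22.
The value 19 first appears (with j ≥ 1) at b(7).

7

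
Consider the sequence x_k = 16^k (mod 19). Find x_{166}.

5

Computing terms: x_0 = 1, x_1 = 16, x_2 = 9, x_3 = 11, x_4 = 5, x_5 = 4, x_6 = 7, x_7 = 17, x_8 = 6, x_9 = 1.
The sequence repeats with period 9.
So x_{166} = x_{0 + ((166-0) mod 9)} = x_4 = 5.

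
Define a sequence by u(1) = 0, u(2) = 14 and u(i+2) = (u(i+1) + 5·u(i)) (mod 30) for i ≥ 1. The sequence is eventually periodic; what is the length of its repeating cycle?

6

u(1) = 0,  u(2) = 14,  u(3) = 14,  u(4) = 24,  u(5) = 4,  u(6) = 4,  u(7) = 24,  u(8) = 14,  u(9) = 14.
Since (u(8), u(9)) = (u(2), u(3)) = (14, 14) (two consecutive terms determine the rest), the sequence is eventually periodic: after a pre-period of length 1 it cycles with period 6.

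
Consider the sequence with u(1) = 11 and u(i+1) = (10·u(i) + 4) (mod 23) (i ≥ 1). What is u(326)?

Listing terms: u(1) = 11; u(2) = 22; u(3) = 17; u(4) = 13; u(5) = 19; u(6) = 10; u(7) = 12; u(8) = 9; u(9) = 2; u(10) = 1; u(11) = 14; u(12) = 6; u(13) = 18; u(14) = 0; u(15) = 4; u(16) = 21; u(17) = 7; u(18) = 5; u(19) = 8; u(20) = 15; u(21) = 16; u(22) = 3; u(23) = 11.
The sequence repeats with period 22.
So u(326) = u(1 + ((326-1) mod 22)) = u(18) = 5.

5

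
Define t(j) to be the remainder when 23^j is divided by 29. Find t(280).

Listing terms: t(1) = 23; t(2) = 7; t(3) = 16; t(4) = 20; t(5) = 25; t(6) = 24; t(7) = 1; t(8) = 23.
Since t(8) = t(1) = 23, the sequence is periodic with period 7.
So t(280) = t(1 + ((280-1) mod 7)) = t(7) = 1.

1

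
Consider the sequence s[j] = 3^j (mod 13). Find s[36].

1

We have s[0] = 1, s[1] = 3, s[2] = 9, s[3] = 1.
The sequence repeats with period 3.
(36 - 0) mod 3 = 0, so s[36] = s[0] = 1.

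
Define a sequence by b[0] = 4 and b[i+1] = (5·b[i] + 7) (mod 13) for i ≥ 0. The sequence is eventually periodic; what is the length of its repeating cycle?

4

Listing terms: b[0] = 4; b[1] = 1; b[2] = 12; b[3] = 2; b[4] = 4.
Since b[4] = b[0] = 4, the sequence is periodic with period 4.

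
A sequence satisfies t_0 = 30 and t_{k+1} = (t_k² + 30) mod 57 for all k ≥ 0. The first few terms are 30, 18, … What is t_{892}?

39

t_0 = 30; t_1 = 18; t_2 = 12; t_3 = 3; t_4 = 39; t_5 = 12.
Since t_5 = t_2 = 12, the sequence is eventually periodic: after a pre-period of length 2 it cycles with period 3.
For k ≥ 2, t_k depends only on (k - 2) mod 3. (892 - 2) mod 3 = 2, so t_{892} = t_4 = 39.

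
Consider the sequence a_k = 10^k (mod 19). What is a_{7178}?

16

Computing terms: a_1 = 10; a_2 = 5; a_3 = 12; a_4 = 6; a_5 = 3; a_6 = 11; a_7 = 15; a_8 = 17; a_9 = 18; a_{10} = 9; a_{11} = 14; a_{12} = 7; a_{13} = 13; a_{14} = 16; a_{15} = 8; a_{16} = 4; a_{17} = 2; a_{18} = 1; a_{19} = 10.
Since a_{19} = a_1 = 10, the sequence is periodic with period 18.
(7178 - 1) mod 18 = 13, so a_{7178} = a_{14} = 16.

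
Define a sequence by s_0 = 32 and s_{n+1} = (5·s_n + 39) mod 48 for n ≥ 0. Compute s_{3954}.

Listing terms: s_0 = 32,  s_1 = 7,  s_2 = 26,  s_3 = 25,  s_4 = 20,  s_5 = 43,  s_6 = 14,  s_7 = 13,  s_8 = 8,  s_9 = 31,  s_{10} = 2,  s_{11} = 1,  s_{12} = 44,  s_{13} = 19,  s_{14} = 38,  s_{15} = 37,  s_{16} = 32.
The sequence repeats with period 16.
(3954 - 0) mod 16 = 2, so s_{3954} = s_2 = 26.

26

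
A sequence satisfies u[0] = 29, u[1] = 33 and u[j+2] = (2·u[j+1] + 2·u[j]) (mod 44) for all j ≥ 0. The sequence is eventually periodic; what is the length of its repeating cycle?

Listing terms: u[0] = 29, u[1] = 33, u[2] = 36, u[3] = 6, u[4] = 40, u[5] = 4, u[6] = 0, u[7] = 8, u[8] = 16, u[9] = 4, u[10] = 40, u[11] = 0, u[12] = 36, u[13] = 28, u[14] = 40, u[15] = 4.
Since (u[14], u[15]) = (u[4], u[5]) = (40, 4) (two consecutive terms determine the rest), the sequence is eventually periodic: after a pre-period of length 4 it cycles with period 10.

10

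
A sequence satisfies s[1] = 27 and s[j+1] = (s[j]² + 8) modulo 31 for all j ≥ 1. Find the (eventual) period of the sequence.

9

s[1] = 27; s[2] = 24; s[3] = 26; s[4] = 2; s[5] = 12; s[6] = 28; s[7] = 17; s[8] = 18; s[9] = 22; s[10] = 27.
The sequence repeats with period 9.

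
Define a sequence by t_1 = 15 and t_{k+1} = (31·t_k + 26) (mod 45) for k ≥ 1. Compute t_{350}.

Listing terms: t_1 = 15, t_2 = 41, t_3 = 37, t_4 = 3, t_5 = 29, t_6 = 25, t_7 = 36, t_8 = 17, t_9 = 13, t_{10} = 24, t_{11} = 5, t_{12} = 1, t_{13} = 12, t_{14} = 38, t_{15} = 34, t_{16} = 0, t_{17} = 26, t_{18} = 22, t_{19} = 33, t_{20} = 14, t_{21} = 10, t_{22} = 21, t_{23} = 2, t_{24} = 43, t_{25} = 9, t_{26} = 35, t_{27} = 31, t_{28} = 42, t_{29} = 23, t_{30} = 19, t_{31} = 30, t_{32} = 11, t_{33} = 7, t_{34} = 18, t_{35} = 44, t_{36} = 40, t_{37} = 6, t_{38} = 32, t_{39} = 28, t_{40} = 39, t_{41} = 20, t_{42} = 16, t_{43} = 27, t_{44} = 8, t_{45} = 4, t_{46} = 15.
The sequence repeats with period 45.
So t_{350} = t_{1 + ((350-1) mod 45)} = t_{35} = 44.

44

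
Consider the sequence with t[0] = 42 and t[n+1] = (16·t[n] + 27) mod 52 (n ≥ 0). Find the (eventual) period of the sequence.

We have t[0] = 42, t[1] = 23, t[2] = 31, t[3] = 3, t[4] = 23.
Since t[4] = t[1] = 23, the sequence is eventually periodic: after a pre-period of length 1 it cycles with period 3.

3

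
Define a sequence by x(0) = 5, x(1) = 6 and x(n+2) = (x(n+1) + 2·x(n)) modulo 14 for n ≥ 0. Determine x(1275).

0

We have x(0) = 5,  x(1) = 6,  x(2) = 2,  x(3) = 0,  x(4) = 4,  x(5) = 4,  x(6) = 12,  x(7) = 6,  x(8) = 2.
Since (x(7), x(8)) = (x(1), x(2)) = (6, 2) (two consecutive terms determine the rest), the sequence is eventually periodic: after a pre-period of length 1 it cycles with period 6.
For n ≥ 1, x(n) depends only on (n - 1) mod 6. (1275 - 1) mod 6 = 2, so x(1275) = x(3) = 0.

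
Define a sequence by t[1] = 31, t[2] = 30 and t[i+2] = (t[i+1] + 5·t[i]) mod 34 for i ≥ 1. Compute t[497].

14

We have t[1] = 31,  t[2] = 30,  t[3] = 15,  t[4] = 29,  t[5] = 2,  t[6] = 11,  t[7] = 21,  t[8] = 8,  t[9] = 11,  t[10] = 17,  t[11] = 4,  t[12] = 21,  t[13] = 7,  t[14] = 10,  t[15] = 11,  t[16] = 27,  t[17] = 14,  t[18] = 13,  t[19] = 15,  t[20] = 12,  t[21] = 19,  t[22] = 11,  t[23] = 4,  t[24] = 25,  t[25] = 11,  t[26] = 0,  t[27] = 21,  t[28] = 21,  t[29] = 24,  t[30] = 27,  t[31] = 11,  t[32] = 10,  t[33] = 31,  t[34] = 13,  t[35] = 32,  t[36] = 29,  t[37] = 19,  t[38] = 28,  t[39] = 21,  t[40] = 25,  t[41] = 28,  t[42] = 17,  t[43] = 21,  t[44] = 4,  t[45] = 7,  t[46] = 27,  t[47] = 28,  t[48] = 27,  t[49] = 31,  t[50] = 30.
The sequence repeats with period 48.
So t[497] = t[1 + ((497-1) mod 48)] = t[17] = 14.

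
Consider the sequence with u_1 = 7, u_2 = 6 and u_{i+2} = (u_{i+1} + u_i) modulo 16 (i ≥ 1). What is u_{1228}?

3

Computing terms: u_1 = 7; u_2 = 6; u_3 = 13; u_4 = 3; u_5 = 0; u_6 = 3; u_7 = 3; u_8 = 6; u_9 = 9; u_{10} = 15; u_{11} = 8; u_{12} = 7; u_{13} = 15; u_{14} = 6; u_{15} = 5; u_{16} = 11; u_{17} = 0; u_{18} = 11; u_{19} = 11; u_{20} = 6; u_{21} = 1; u_{22} = 7; u_{23} = 8; u_{24} = 15; u_{25} = 7; u_{26} = 6.
The sequence repeats with period 24.
(1228 - 1) mod 24 = 3, so u_{1228} = u_4 = 3.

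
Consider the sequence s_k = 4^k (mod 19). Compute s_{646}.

6

Listing terms: s_1 = 4,  s_2 = 16,  s_3 = 7,  s_4 = 9,  s_5 = 17,  s_6 = 11,  s_7 = 6,  s_8 = 5,  s_9 = 1,  s_{10} = 4.
The sequence repeats with period 9.
So s_{646} = s_{1 + ((646-1) mod 9)} = s_7 = 6.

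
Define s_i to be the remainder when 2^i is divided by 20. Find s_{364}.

16

Computing terms: s_0 = 1; s_1 = 2; s_2 = 4; s_3 = 8; s_4 = 16; s_5 = 12; s_6 = 4.
Since s_6 = s_2 = 4, the sequence is eventually periodic: after a pre-period of length 2 it cycles with period 4.
For i ≥ 2, s_i depends only on (i - 2) mod 4. (364 - 2) mod 4 = 2, so s_{364} = s_4 = 16.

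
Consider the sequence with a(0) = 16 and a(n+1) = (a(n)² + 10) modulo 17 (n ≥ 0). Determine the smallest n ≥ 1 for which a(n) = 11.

1

Computing terms: a(0) = 16,  a(1) = 11,  a(2) = 12,  a(3) = 1,  a(4) = 11.
Since a(4) = a(1) = 11, the sequence is eventually periodic: after a pre-period of length 1 it cycles with period 3.
The value 11 first appears (with n ≥ 1) at a(1).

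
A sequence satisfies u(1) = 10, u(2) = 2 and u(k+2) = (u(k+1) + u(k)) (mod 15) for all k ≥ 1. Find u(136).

10

u(1) = 10; u(2) = 2; u(3) = 12; u(4) = 14; u(5) = 11; u(6) = 10; u(7) = 6; u(8) = 1; u(9) = 7; u(10) = 8; u(11) = 0; u(12) = 8; u(13) = 8; u(14) = 1; u(15) = 9; u(16) = 10; u(17) = 4; u(18) = 14; u(19) = 3; u(20) = 2; u(21) = 5; u(22) = 7; u(23) = 12; u(24) = 4; u(25) = 1; u(26) = 5; u(27) = 6; u(28) = 11; u(29) = 2; u(30) = 13; u(31) = 0; u(32) = 13; u(33) = 13; u(34) = 11; u(35) = 9; u(36) = 5; u(37) = 14; u(38) = 4; u(39) = 3; u(40) = 7; u(41) = 10; u(42) = 2.
The sequence repeats with period 40.
(136 - 1) mod 40 = 15, so u(136) = u(16) = 10.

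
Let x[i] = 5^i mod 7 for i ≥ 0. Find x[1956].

1

Computing terms: x[0] = 1, x[1] = 5, x[2] = 4, x[3] = 6, x[4] = 2, x[5] = 3, x[6] = 1.
The sequence repeats with period 6.
So x[1956] = x[0 + ((1956-0) mod 6)] = x[0] = 1.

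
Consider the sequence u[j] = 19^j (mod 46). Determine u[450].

u[1] = 19, u[2] = 39, u[3] = 5, u[4] = 3, u[5] = 11, u[6] = 25, u[7] = 15, u[8] = 9, u[9] = 33, u[10] = 29, u[11] = 45, u[12] = 27, u[13] = 7, u[14] = 41, u[15] = 43, u[16] = 35, u[17] = 21, u[18] = 31, u[19] = 37, u[20] = 13, u[21] = 17, u[22] = 1, u[23] = 19.
Since u[23] = u[1] = 19, the sequence is periodic with period 22.
(450 - 1) mod 22 = 9, so u[450] = u[10] = 29.

29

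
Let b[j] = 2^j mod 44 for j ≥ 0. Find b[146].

20

Computing terms: b[0] = 1, b[1] = 2, b[2] = 4, b[3] = 8, b[4] = 16, b[5] = 32, b[6] = 20, b[7] = 40, b[8] = 36, b[9] = 28, b[10] = 12, b[11] = 24, b[12] = 4.
Since b[12] = b[2] = 4, the sequence is eventually periodic: after a pre-period of length 2 it cycles with period 10.
For j ≥ 2, b[j] depends only on (j - 2) mod 10. (146 - 2) mod 10 = 4, so b[146] = b[6] = 20.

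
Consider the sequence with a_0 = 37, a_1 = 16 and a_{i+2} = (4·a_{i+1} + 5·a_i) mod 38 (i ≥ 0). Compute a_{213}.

a_0 = 37,  a_1 = 16,  a_2 = 21,  a_3 = 12,  a_4 = 1,  a_5 = 26,  a_6 = 33,  a_7 = 34,  a_8 = 35,  a_9 = 6,  a_{10} = 9,  a_{11} = 28,  a_{12} = 5,  a_{13} = 8,  a_{14} = 19,  a_{15} = 2,  a_{16} = 27,  a_{17} = 4,  a_{18} = 37,  a_{19} = 16.
The sequence repeats with period 18.
(213 - 0) mod 18 = 15, so a_{213} = a_{15} = 2.

2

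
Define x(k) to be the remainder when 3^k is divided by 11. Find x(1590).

1

Computing terms: x(0) = 1,  x(1) = 3,  x(2) = 9,  x(3) = 5,  x(4) = 4,  x(5) = 1.
Since x(5) = x(0) = 1, the sequence is periodic with period 5.
So x(1590) = x(0 + ((1590-0) mod 5)) = x(0) = 1.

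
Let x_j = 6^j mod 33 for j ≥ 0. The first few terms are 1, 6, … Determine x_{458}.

15

We have x_0 = 1, x_1 = 6, x_2 = 3, x_3 = 18, x_4 = 9, x_5 = 21, x_6 = 27, x_7 = 30, x_8 = 15, x_9 = 24, x_{10} = 12, x_{11} = 6.
Since x_{11} = x_1 = 6, the sequence is eventually periodic: after a pre-period of length 1 it cycles with period 10.
For j ≥ 1, x_j depends only on (j - 1) mod 10. (458 - 1) mod 10 = 7, so x_{458} = x_8 = 15.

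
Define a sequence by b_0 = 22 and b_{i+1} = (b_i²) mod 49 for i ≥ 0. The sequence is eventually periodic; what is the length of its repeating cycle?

3

We have b_0 = 22,  b_1 = 43,  b_2 = 36,  b_3 = 22.
The sequence repeats with period 3.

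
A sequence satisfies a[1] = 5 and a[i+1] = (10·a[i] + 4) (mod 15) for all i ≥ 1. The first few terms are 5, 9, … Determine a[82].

14

We have a[1] = 5,  a[2] = 9,  a[3] = 4,  a[4] = 14,  a[5] = 9.
Since a[5] = a[2] = 9, the sequence is eventually periodic: after a pre-period of length 1 it cycles with period 3.
For i ≥ 2, a[i] depends only on (i - 2) mod 3. (82 - 2) mod 3 = 2, so a[82] = a[4] = 14.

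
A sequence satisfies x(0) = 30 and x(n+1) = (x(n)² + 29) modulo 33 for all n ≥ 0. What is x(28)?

x(0) = 30, x(1) = 5, x(2) = 21, x(3) = 8, x(4) = 27, x(5) = 32, x(6) = 30.
Since x(6) = x(0) = 30, the sequence is periodic with period 6.
(28 - 0) mod 6 = 4, so x(28) = x(4) = 27.

27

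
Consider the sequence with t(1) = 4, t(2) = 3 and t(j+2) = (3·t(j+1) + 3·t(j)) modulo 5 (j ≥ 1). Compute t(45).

Listing terms: t(1) = 4, t(2) = 3, t(3) = 1, t(4) = 2, t(5) = 4, t(6) = 3.
The sequence repeats with period 4.
So t(45) = t(1 + ((45-1) mod 4)) = t(1) = 4.

4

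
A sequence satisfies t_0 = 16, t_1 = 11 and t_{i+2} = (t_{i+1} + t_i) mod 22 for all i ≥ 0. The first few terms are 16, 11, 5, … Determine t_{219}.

6

Listing terms: t_0 = 16; t_1 = 11; t_2 = 5; t_3 = 16; t_4 = 21; t_5 = 15; t_6 = 14; t_7 = 7; t_8 = 21; t_9 = 6; t_{10} = 5; t_{11} = 11; t_{12} = 16; t_{13} = 5; t_{14} = 21; t_{15} = 4; t_{16} = 3; t_{17} = 7; t_{18} = 10; t_{19} = 17; t_{20} = 5; t_{21} = 0; t_{22} = 5; t_{23} = 5; t_{24} = 10; t_{25} = 15; t_{26} = 3; t_{27} = 18; t_{28} = 21; t_{29} = 17; t_{30} = 16; t_{31} = 11.
The sequence repeats with period 30.
So t_{219} = t_{0 + ((219-0) mod 30)} = t_9 = 6.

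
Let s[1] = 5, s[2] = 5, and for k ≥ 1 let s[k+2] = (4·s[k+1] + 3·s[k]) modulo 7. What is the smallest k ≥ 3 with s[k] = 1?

4

Computing terms: s[1] = 5, s[2] = 5, s[3] = 0, s[4] = 1, s[5] = 4, s[6] = 5, s[7] = 4, s[8] = 3, s[9] = 3, s[10] = 0, s[11] = 2, s[12] = 1, s[13] = 3, s[14] = 1, s[15] = 6, s[16] = 6, s[17] = 0, s[18] = 4, s[19] = 2, s[20] = 6, s[21] = 2, s[22] = 5, s[23] = 5.
The sequence repeats with period 21.
The value 1 first appears (with k ≥ 3) at s[4].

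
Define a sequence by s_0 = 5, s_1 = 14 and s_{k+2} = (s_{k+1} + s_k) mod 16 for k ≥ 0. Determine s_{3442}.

Listing terms: s_0 = 5, s_1 = 14, s_2 = 3, s_3 = 1, s_4 = 4, s_5 = 5, s_6 = 9, s_7 = 14, s_8 = 7, s_9 = 5, s_{10} = 12, s_{11} = 1, s_{12} = 13, s_{13} = 14, s_{14} = 11, s_{15} = 9, s_{16} = 4, s_{17} = 13, s_{18} = 1, s_{19} = 14, s_{20} = 15, s_{21} = 13, s_{22} = 12, s_{23} = 9, s_{24} = 5, s_{25} = 14.
Since (s_{24}, s_{25}) = (s_0, s_1) = (5, 14) (two consecutive terms determine the rest), the sequence is periodic with period 24.
So s_{3442} = s_{0 + ((3442-0) mod 24)} = s_{10} = 12.

12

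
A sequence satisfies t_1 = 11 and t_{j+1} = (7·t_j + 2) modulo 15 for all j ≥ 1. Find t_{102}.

Listing terms: t_1 = 11,  t_2 = 4,  t_3 = 0,  t_4 = 2,  t_5 = 1,  t_6 = 9,  t_7 = 5,  t_8 = 7,  t_9 = 6,  t_{10} = 14,  t_{11} = 10,  t_{12} = 12,  t_{13} = 11.
Since t_{13} = t_1 = 11, the sequence is periodic with period 12.
(102 - 1) mod 12 = 5, so t_{102} = t_6 = 9.

9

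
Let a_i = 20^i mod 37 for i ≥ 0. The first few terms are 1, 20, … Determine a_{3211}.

22

a_0 = 1, a_1 = 20, a_2 = 30, a_3 = 8, a_4 = 12, a_5 = 18, a_6 = 27, a_7 = 22, a_8 = 33, a_9 = 31, a_{10} = 28, a_{11} = 5, a_{12} = 26, a_{13} = 2, a_{14} = 3, a_{15} = 23, a_{16} = 16, a_{17} = 24, a_{18} = 36, a_{19} = 17, a_{20} = 7, a_{21} = 29, a_{22} = 25, a_{23} = 19, a_{24} = 10, a_{25} = 15, a_{26} = 4, a_{27} = 6, a_{28} = 9, a_{29} = 32, a_{30} = 11, a_{31} = 35, a_{32} = 34, a_{33} = 14, a_{34} = 21, a_{35} = 13, a_{36} = 1.
Since a_{36} = a_0 = 1, the sequence is periodic with period 36.
(3211 - 0) mod 36 = 7, so a_{3211} = a_7 = 22.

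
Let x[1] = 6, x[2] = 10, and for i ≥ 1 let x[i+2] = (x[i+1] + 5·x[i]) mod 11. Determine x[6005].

Listing terms: x[1] = 6,  x[2] = 10,  x[3] = 7,  x[4] = 2,  x[5] = 4,  x[6] = 3,  x[7] = 1,  x[8] = 5,  x[9] = 10,  x[10] = 2,  x[11] = 8,  x[12] = 7,  x[13] = 3,  x[14] = 5,  x[15] = 9,  x[16] = 1,  x[17] = 2,  x[18] = 7,  x[19] = 6,  x[20] = 8,  x[21] = 5,  x[22] = 1,  x[23] = 4,  x[24] = 9,  x[25] = 7,  x[26] = 8,  x[27] = 10,  x[28] = 6,  x[29] = 1,  x[30] = 9,  x[31] = 3,  x[32] = 4,  x[33] = 8,  x[34] = 6,  x[35] = 2,  x[36] = 10,  x[37] = 9,  x[38] = 4,  x[39] = 5,  x[40] = 3,  x[41] = 6,  x[42] = 10.
The sequence repeats with period 40.
So x[6005] = x[1 + ((6005-1) mod 40)] = x[5] = 4.

4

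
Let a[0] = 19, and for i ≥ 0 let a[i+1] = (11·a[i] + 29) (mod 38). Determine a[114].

Listing terms: a[0] = 19,  a[1] = 10,  a[2] = 25,  a[3] = 0,  a[4] = 29,  a[5] = 6,  a[6] = 19.
Since a[6] = a[0] = 19, the sequence is periodic with period 6.
(114 - 0) mod 6 = 0, so a[114] = a[0] = 19.

19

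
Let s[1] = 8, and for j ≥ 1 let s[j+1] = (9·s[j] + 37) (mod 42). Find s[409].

22

s[1] = 8; s[2] = 25; s[3] = 10; s[4] = 1; s[5] = 4; s[6] = 31; s[7] = 22; s[8] = 25.
Since s[8] = s[2] = 25, the sequence is eventually periodic: after a pre-period of length 1 it cycles with period 6.
For j ≥ 2, s[j] depends only on (j - 2) mod 6. (409 - 2) mod 6 = 5, so s[409] = s[7] = 22.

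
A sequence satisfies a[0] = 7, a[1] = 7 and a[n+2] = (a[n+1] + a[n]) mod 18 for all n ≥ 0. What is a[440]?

We have a[0] = 7; a[1] = 7; a[2] = 14; a[3] = 3; a[4] = 17; a[5] = 2; a[6] = 1; a[7] = 3; a[8] = 4; a[9] = 7; a[10] = 11; a[11] = 0; a[12] = 11; a[13] = 11; a[14] = 4; a[15] = 15; a[16] = 1; a[17] = 16; a[18] = 17; a[19] = 15; a[20] = 14; a[21] = 11; a[22] = 7; a[23] = 0; a[24] = 7; a[25] = 7.
Since (a[24], a[25]) = (a[0], a[1]) = (7, 7) (two consecutive terms determine the rest), the sequence is periodic with period 24.
So a[440] = a[0 + ((440-0) mod 24)] = a[8] = 4.

4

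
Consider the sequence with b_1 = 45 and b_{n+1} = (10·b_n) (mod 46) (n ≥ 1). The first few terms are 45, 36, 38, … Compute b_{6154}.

Computing terms: b_1 = 45; b_2 = 36; b_3 = 38; b_4 = 12; b_5 = 28; b_6 = 4; b_7 = 40; b_8 = 32; b_9 = 44; b_{10} = 26; b_{11} = 30; b_{12} = 24; b_{13} = 10; b_{14} = 8; b_{15} = 34; b_{16} = 18; b_{17} = 42; b_{18} = 6; b_{19} = 14; b_{20} = 2; b_{21} = 20; b_{22} = 16; b_{23} = 22; b_{24} = 36.
Since b_{24} = b_2 = 36, the sequence is eventually periodic: after a pre-period of length 1 it cycles with period 22.
For n ≥ 2, b_n depends only on (n - 2) mod 22. (6154 - 2) mod 22 = 14, so b_{6154} = b_{16} = 18.

18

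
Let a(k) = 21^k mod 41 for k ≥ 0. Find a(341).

21

We have a(0) = 1; a(1) = 21; a(2) = 31; a(3) = 36; a(4) = 18; a(5) = 9; a(6) = 25; a(7) = 33; a(8) = 37; a(9) = 39; a(10) = 40; a(11) = 20; a(12) = 10; a(13) = 5; a(14) = 23; a(15) = 32; a(16) = 16; a(17) = 8; a(18) = 4; a(19) = 2; a(20) = 1.
Since a(20) = a(0) = 1, the sequence is periodic with period 20.
(341 - 0) mod 20 = 1, so a(341) = a(1) = 21.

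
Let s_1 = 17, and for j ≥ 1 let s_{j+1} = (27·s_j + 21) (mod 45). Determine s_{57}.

12

s_1 = 17, s_2 = 30, s_3 = 21, s_4 = 3, s_5 = 12, s_6 = 30.
Since s_6 = s_2 = 30, the sequence is eventually periodic: after a pre-period of length 1 it cycles with period 4.
For j ≥ 2, s_j depends only on (j - 2) mod 4. (57 - 2) mod 4 = 3, so s_{57} = s_5 = 12.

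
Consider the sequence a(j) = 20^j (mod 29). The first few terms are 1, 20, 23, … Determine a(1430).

23

Computing terms: a(0) = 1; a(1) = 20; a(2) = 23; a(3) = 25; a(4) = 7; a(5) = 24; a(6) = 16; a(7) = 1.
Since a(7) = a(0) = 1, the sequence is periodic with period 7.
So a(1430) = a(0 + ((1430-0) mod 7)) = a(2) = 23.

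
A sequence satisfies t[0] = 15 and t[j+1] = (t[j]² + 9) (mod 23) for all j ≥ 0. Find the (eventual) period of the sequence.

Listing terms: t[0] = 15,  t[1] = 4,  t[2] = 2,  t[3] = 13,  t[4] = 17,  t[5] = 22,  t[6] = 10,  t[7] = 17.
Since t[7] = t[4] = 17, the sequence is eventually periodic: after a pre-period of length 4 it cycles with period 3.

3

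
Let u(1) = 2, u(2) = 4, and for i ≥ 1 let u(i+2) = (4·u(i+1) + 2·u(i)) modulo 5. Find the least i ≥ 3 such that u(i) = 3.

We have u(1) = 2, u(2) = 4, u(3) = 0, u(4) = 3, u(5) = 2, u(6) = 4.
Since (u(5), u(6)) = (u(1), u(2)) = (2, 4) (two consecutive terms determine the rest), the sequence is periodic with period 4.
The value 3 first appears (with i ≥ 3) at u(4).

4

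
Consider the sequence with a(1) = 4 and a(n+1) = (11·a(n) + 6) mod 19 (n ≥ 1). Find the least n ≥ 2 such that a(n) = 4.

We have a(1) = 4,  a(2) = 12,  a(3) = 5,  a(4) = 4.
The sequence repeats with period 3.
The value 4 next appears (with n ≥ 2) at a(4).

4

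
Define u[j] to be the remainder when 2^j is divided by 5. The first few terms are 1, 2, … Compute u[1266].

4

Listing terms: u[0] = 1; u[1] = 2; u[2] = 4; u[3] = 3; u[4] = 1.
The sequence repeats with period 4.
So u[1266] = u[0 + ((1266-0) mod 4)] = u[2] = 4.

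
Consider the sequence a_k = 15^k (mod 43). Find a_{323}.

We have a_1 = 15,  a_2 = 10,  a_3 = 21,  a_4 = 14,  a_5 = 38,  a_6 = 11,  a_7 = 36,  a_8 = 24,  a_9 = 16,  a_{10} = 25,  a_{11} = 31,  a_{12} = 35,  a_{13} = 9,  a_{14} = 6,  a_{15} = 4,  a_{16} = 17,  a_{17} = 40,  a_{18} = 41,  a_{19} = 13,  a_{20} = 23,  a_{21} = 1,  a_{22} = 15.
Since a_{22} = a_1 = 15, the sequence is periodic with period 21.
So a_{323} = a_{1 + ((323-1) mod 21)} = a_8 = 24.

24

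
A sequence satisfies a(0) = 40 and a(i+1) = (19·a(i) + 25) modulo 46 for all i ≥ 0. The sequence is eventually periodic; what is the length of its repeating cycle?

Computing terms: a(0) = 40, a(1) = 3, a(2) = 36, a(3) = 19, a(4) = 18, a(5) = 45, a(6) = 6, a(7) = 1, a(8) = 44, a(9) = 33, a(10) = 8, a(11) = 39, a(12) = 30, a(13) = 43, a(14) = 14, a(15) = 15, a(16) = 34, a(17) = 27, a(18) = 32, a(19) = 35, a(20) = 0, a(21) = 25, a(22) = 40.
The sequence repeats with period 22.

22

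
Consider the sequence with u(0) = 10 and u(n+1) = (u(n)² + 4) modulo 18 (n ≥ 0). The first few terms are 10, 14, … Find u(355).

14

We have u(0) = 10; u(1) = 14; u(2) = 2; u(3) = 8; u(4) = 14.
Since u(4) = u(1) = 14, the sequence is eventually periodic: after a pre-period of length 1 it cycles with period 3.
For n ≥ 1, u(n) depends only on (n - 1) mod 3. (355 - 1) mod 3 = 0, so u(355) = u(1) = 14.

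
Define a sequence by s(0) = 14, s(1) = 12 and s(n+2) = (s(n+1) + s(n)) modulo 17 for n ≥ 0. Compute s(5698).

14

Computing terms: s(0) = 14, s(1) = 12, s(2) = 9, s(3) = 4, s(4) = 13, s(5) = 0, s(6) = 13, s(7) = 13, s(8) = 9, s(9) = 5, s(10) = 14, s(11) = 2, s(12) = 16, s(13) = 1, s(14) = 0, s(15) = 1, s(16) = 1, s(17) = 2, s(18) = 3, s(19) = 5, s(20) = 8, s(21) = 13, s(22) = 4, s(23) = 0, s(24) = 4, s(25) = 4, s(26) = 8, s(27) = 12, s(28) = 3, s(29) = 15, s(30) = 1, s(31) = 16, s(32) = 0, s(33) = 16, s(34) = 16, s(35) = 15, s(36) = 14, s(37) = 12.
Since (s(36), s(37)) = (s(0), s(1)) = (14, 12) (two consecutive terms determine the rest), the sequence is periodic with period 36.
(5698 - 0) mod 36 = 10, so s(5698) = s(10) = 14.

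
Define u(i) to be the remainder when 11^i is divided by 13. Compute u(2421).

8

We have u(0) = 1, u(1) = 11, u(2) = 4, u(3) = 5, u(4) = 3, u(5) = 7, u(6) = 12, u(7) = 2, u(8) = 9, u(9) = 8, u(10) = 10, u(11) = 6, u(12) = 1.
The sequence repeats with period 12.
(2421 - 0) mod 12 = 9, so u(2421) = u(9) = 8.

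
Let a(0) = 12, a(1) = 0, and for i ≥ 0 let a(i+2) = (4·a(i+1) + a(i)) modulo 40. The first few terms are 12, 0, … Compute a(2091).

We have a(0) = 12, a(1) = 0, a(2) = 12, a(3) = 8, a(4) = 4, a(5) = 24, a(6) = 20, a(7) = 24, a(8) = 36, a(9) = 8, a(10) = 28, a(11) = 0, a(12) = 28, a(13) = 32, a(14) = 36, a(15) = 16, a(16) = 20, a(17) = 16, a(18) = 4, a(19) = 32, a(20) = 12, a(21) = 0.
The sequence repeats with period 20.
So a(2091) = a(0 + ((2091-0) mod 20)) = a(11) = 0.

0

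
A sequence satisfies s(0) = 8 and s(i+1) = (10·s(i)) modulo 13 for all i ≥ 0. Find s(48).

8

Computing terms: s(0) = 8; s(1) = 2; s(2) = 7; s(3) = 5; s(4) = 11; s(5) = 6; s(6) = 8.
The sequence repeats with period 6.
So s(48) = s(0 + ((48-0) mod 6)) = s(0) = 8.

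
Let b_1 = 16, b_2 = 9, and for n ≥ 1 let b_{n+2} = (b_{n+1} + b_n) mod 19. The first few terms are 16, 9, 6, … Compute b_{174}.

9

b_1 = 16, b_2 = 9, b_3 = 6, b_4 = 15, b_5 = 2, b_6 = 17, b_7 = 0, b_8 = 17, b_9 = 17, b_{10} = 15, b_{11} = 13, b_{12} = 9, b_{13} = 3, b_{14} = 12, b_{15} = 15, b_{16} = 8, b_{17} = 4, b_{18} = 12, b_{19} = 16, b_{20} = 9.
Since (b_{19}, b_{20}) = (b_1, b_2) = (16, 9) (two consecutive terms determine the rest), the sequence is periodic with period 18.
(174 - 1) mod 18 = 11, so b_{174} = b_{12} = 9.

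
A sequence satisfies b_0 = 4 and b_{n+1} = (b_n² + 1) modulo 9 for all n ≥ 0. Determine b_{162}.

5

We have b_0 = 4, b_1 = 8, b_2 = 2, b_3 = 5, b_4 = 8.
Since b_4 = b_1 = 8, the sequence is eventually periodic: after a pre-period of length 1 it cycles with period 3.
For n ≥ 1, b_n depends only on (n - 1) mod 3. (162 - 1) mod 3 = 2, so b_{162} = b_3 = 5.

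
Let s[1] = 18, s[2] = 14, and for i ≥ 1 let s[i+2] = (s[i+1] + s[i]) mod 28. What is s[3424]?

10

Listing terms: s[1] = 18,  s[2] = 14,  s[3] = 4,  s[4] = 18,  s[5] = 22,  s[6] = 12,  s[7] = 6,  s[8] = 18,  s[9] = 24,  s[10] = 14,  s[11] = 10,  s[12] = 24,  s[13] = 6,  s[14] = 2,  s[15] = 8,  s[16] = 10,  s[17] = 18,  s[18] = 0,  s[19] = 18,  s[20] = 18,  s[21] = 8,  s[22] = 26,  s[23] = 6,  s[24] = 4,  s[25] = 10,  s[26] = 14,  s[27] = 24,  s[28] = 10,  s[29] = 6,  s[30] = 16,  s[31] = 22,  s[32] = 10,  s[33] = 4,  s[34] = 14,  s[35] = 18,  s[36] = 4,  s[37] = 22,  s[38] = 26,  s[39] = 20,  s[40] = 18,  s[41] = 10,  s[42] = 0,  s[43] = 10,  s[44] = 10,  s[45] = 20,  s[46] = 2,  s[47] = 22,  s[48] = 24,  s[49] = 18,  s[50] = 14.
Since (s[49], s[50]) = (s[1], s[2]) = (18, 14) (two consecutive terms determine the rest), the sequence is periodic with period 48.
So s[3424] = s[1 + ((3424-1) mod 48)] = s[16] = 10.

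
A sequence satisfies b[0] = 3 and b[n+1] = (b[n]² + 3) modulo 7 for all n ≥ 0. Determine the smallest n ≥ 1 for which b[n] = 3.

3

Computing terms: b[0] = 3,  b[1] = 5,  b[2] = 0,  b[3] = 3.
Since b[3] = b[0] = 3, the sequence is periodic with period 3.
The value 3 next appears (with n ≥ 1) at b[3].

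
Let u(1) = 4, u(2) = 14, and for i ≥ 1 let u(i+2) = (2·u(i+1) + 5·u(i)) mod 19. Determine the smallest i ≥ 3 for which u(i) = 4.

19

We have u(1) = 4; u(2) = 14; u(3) = 10; u(4) = 14; u(5) = 2; u(6) = 17; u(7) = 6; u(8) = 2; u(9) = 15; u(10) = 2; u(11) = 3; u(12) = 16; u(13) = 9; u(14) = 3; u(15) = 13; u(16) = 3; u(17) = 14; u(18) = 5; u(19) = 4; u(20) = 14.
Since (u(19), u(20)) = (u(1), u(2)) = (4, 14) (two consecutive terms determine the rest), the sequence is periodic with period 18.
The value 4 next appears (with i ≥ 3) at u(19).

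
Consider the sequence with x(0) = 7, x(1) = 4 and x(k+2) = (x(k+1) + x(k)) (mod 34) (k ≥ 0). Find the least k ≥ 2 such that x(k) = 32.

We have x(0) = 7,  x(1) = 4,  x(2) = 11,  x(3) = 15,  x(4) = 26,  x(5) = 7,  x(6) = 33,  x(7) = 6,  x(8) = 5,  x(9) = 11,  x(10) = 16,  x(11) = 27,  x(12) = 9,  x(13) = 2,  x(14) = 11,  x(15) = 13,  x(16) = 24,  x(17) = 3,  x(18) = 27,  x(19) = 30,  x(20) = 23,  x(21) = 19,  x(22) = 8,  x(23) = 27,  x(24) = 1,  x(25) = 28,  x(26) = 29,  x(27) = 23,  x(28) = 18,  x(29) = 7,  x(30) = 25,  x(31) = 32,  x(32) = 23,  x(33) = 21,  x(34) = 10,  x(35) = 31,  x(36) = 7,  x(37) = 4.
Since (x(36), x(37)) = (x(0), x(1)) = (7, 4) (two consecutive terms determine the rest), the sequence is periodic with period 36.
The value 32 first appears (with k ≥ 2) at x(31).

31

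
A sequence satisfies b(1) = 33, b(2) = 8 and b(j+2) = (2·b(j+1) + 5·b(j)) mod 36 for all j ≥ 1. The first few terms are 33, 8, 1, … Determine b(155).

17

Computing terms: b(1) = 33, b(2) = 8, b(3) = 1, b(4) = 6, b(5) = 17, b(6) = 28, b(7) = 33, b(8) = 26, b(9) = 1, b(10) = 24, b(11) = 17, b(12) = 10, b(13) = 33, b(14) = 8.
Since (b(13), b(14)) = (b(1), b(2)) = (33, 8) (two consecutive terms determine the rest), the sequence is periodic with period 12.
(155 - 1) mod 12 = 10, so b(155) = b(11) = 17.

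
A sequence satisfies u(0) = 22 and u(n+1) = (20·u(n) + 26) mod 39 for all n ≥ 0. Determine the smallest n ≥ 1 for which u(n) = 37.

1

Listing terms: u(0) = 22,  u(1) = 37,  u(2) = 25,  u(3) = 19,  u(4) = 16,  u(5) = 34,  u(6) = 4,  u(7) = 28,  u(8) = 1,  u(9) = 7,  u(10) = 10,  u(11) = 31,  u(12) = 22.
Since u(12) = u(0) = 22, the sequence is periodic with period 12.
The value 37 first appears (with n ≥ 1) at u(1).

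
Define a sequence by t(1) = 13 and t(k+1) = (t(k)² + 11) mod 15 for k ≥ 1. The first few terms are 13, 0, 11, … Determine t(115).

2

Listing terms: t(1) = 13; t(2) = 0; t(3) = 11; t(4) = 12; t(5) = 5; t(6) = 6; t(7) = 2; t(8) = 0.
Since t(8) = t(2) = 0, the sequence is eventually periodic: after a pre-period of length 1 it cycles with period 6.
For k ≥ 2, t(k) depends only on (k - 2) mod 6. (115 - 2) mod 6 = 5, so t(115) = t(7) = 2.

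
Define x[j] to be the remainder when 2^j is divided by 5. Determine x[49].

x[0] = 1, x[1] = 2, x[2] = 4, x[3] = 3, x[4] = 1.
The sequence repeats with period 4.
(49 - 0) mod 4 = 1, so x[49] = x[1] = 2.

2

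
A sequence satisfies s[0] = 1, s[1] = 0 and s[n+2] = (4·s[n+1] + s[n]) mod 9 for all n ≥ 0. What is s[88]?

1

We have s[0] = 1; s[1] = 0; s[2] = 1; s[3] = 4; s[4] = 8; s[5] = 0; s[6] = 8; s[7] = 5; s[8] = 1; s[9] = 0.
Since (s[8], s[9]) = (s[0], s[1]) = (1, 0) (two consecutive terms determine the rest), the sequence is periodic with period 8.
So s[88] = s[0 + ((88-0) mod 8)] = s[0] = 1.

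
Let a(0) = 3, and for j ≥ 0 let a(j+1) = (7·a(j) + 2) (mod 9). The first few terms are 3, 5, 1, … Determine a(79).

We have a(0) = 3, a(1) = 5, a(2) = 1, a(3) = 0, a(4) = 2, a(5) = 7, a(6) = 6, a(7) = 8, a(8) = 4, a(9) = 3.
The sequence repeats with period 9.
So a(79) = a(0 + ((79-0) mod 9)) = a(7) = 8.

8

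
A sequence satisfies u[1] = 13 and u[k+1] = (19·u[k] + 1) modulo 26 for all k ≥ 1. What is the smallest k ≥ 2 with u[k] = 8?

6

Listing terms: u[1] = 13; u[2] = 14; u[3] = 7; u[4] = 4; u[5] = 25; u[6] = 8; u[7] = 23; u[8] = 22; u[9] = 3; u[10] = 6; u[11] = 11; u[12] = 2; u[13] = 13.
Since u[13] = u[1] = 13, the sequence is periodic with period 12.
The value 8 first appears (with k ≥ 2) at u[6].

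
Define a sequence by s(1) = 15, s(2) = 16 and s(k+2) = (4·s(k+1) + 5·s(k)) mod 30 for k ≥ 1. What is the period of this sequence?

Computing terms: s(1) = 15; s(2) = 16; s(3) = 19; s(4) = 6; s(5) = 29; s(6) = 26; s(7) = 9; s(8) = 16; s(9) = 19.
Since (s(8), s(9)) = (s(2), s(3)) = (16, 19) (two consecutive terms determine the rest), the sequence is eventually periodic: after a pre-period of length 1 it cycles with period 6.

6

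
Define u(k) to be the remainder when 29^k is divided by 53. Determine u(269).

40

We have u(1) = 29,  u(2) = 46,  u(3) = 9,  u(4) = 49,  u(5) = 43,  u(6) = 28,  u(7) = 17,  u(8) = 16,  u(9) = 40,  u(10) = 47,  u(11) = 38,  u(12) = 42,  u(13) = 52,  u(14) = 24,  u(15) = 7,  u(16) = 44,  u(17) = 4,  u(18) = 10,  u(19) = 25,  u(20) = 36,  u(21) = 37,  u(22) = 13,  u(23) = 6,  u(24) = 15,  u(25) = 11,  u(26) = 1,  u(27) = 29.
The sequence repeats with period 26.
So u(269) = u(1 + ((269-1) mod 26)) = u(9) = 40.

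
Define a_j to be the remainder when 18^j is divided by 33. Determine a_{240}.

12

Listing terms: a_1 = 18; a_2 = 27; a_3 = 24; a_4 = 3; a_5 = 21; a_6 = 15; a_7 = 6; a_8 = 9; a_9 = 30; a_{10} = 12; a_{11} = 18.
The sequence repeats with period 10.
(240 - 1) mod 10 = 9, so a_{240} = a_{10} = 12.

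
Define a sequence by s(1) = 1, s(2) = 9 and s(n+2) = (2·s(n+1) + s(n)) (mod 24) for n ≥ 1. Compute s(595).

19

We have s(1) = 1; s(2) = 9; s(3) = 19; s(4) = 23; s(5) = 17; s(6) = 9; s(7) = 11; s(8) = 7; s(9) = 1; s(10) = 9.
The sequence repeats with period 8.
(595 - 1) mod 8 = 2, so s(595) = s(3) = 19.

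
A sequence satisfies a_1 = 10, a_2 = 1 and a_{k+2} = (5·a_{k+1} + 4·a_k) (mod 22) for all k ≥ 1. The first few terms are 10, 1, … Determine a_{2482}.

1

We have a_1 = 10; a_2 = 1; a_3 = 1; a_4 = 9; a_5 = 5; a_6 = 17; a_7 = 17; a_8 = 21; a_9 = 19; a_{10} = 3; a_{11} = 3; a_{12} = 5; a_{13} = 15; a_{14} = 7; a_{15} = 7; a_{16} = 19; a_{17} = 13; a_{18} = 9; a_{19} = 9; a_{20} = 15; a_{21} = 1; a_{22} = 21; a_{23} = 21; a_{24} = 13; a_{25} = 17; a_{26} = 5; a_{27} = 5; a_{28} = 1; a_{29} = 3; a_{30} = 19; a_{31} = 19; a_{32} = 17; a_{33} = 7; a_{34} = 15; a_{35} = 15; a_{36} = 3; a_{37} = 9; a_{38} = 13; a_{39} = 13; a_{40} = 7; a_{41} = 21; a_{42} = 1; a_{43} = 1.
Since (a_{42}, a_{43}) = (a_2, a_3) = (1, 1) (two consecutive terms determine the rest), the sequence is eventually periodic: after a pre-period of length 1 it cycles with period 40.
For k ≥ 2, a_k depends only on (k - 2) mod 40. (2482 - 2) mod 40 = 0, so a_{2482} = a_2 = 1.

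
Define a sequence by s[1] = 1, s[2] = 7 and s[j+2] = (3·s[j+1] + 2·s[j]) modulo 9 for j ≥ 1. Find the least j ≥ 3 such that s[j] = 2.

4

We have s[1] = 1,  s[2] = 7,  s[3] = 5,  s[4] = 2,  s[5] = 7,  s[6] = 7,  s[7] = 8,  s[8] = 2,  s[9] = 4,  s[10] = 7,  s[11] = 2,  s[12] = 2,  s[13] = 1,  s[14] = 7.
Since (s[13], s[14]) = (s[1], s[2]) = (1, 7) (two consecutive terms determine the rest), the sequence is periodic with period 12.
The value 2 first appears (with j ≥ 3) at s[4].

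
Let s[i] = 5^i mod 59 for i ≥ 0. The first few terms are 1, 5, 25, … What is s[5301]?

53

s[0] = 1,  s[1] = 5,  s[2] = 25,  s[3] = 7,  s[4] = 35,  s[5] = 57,  s[6] = 49,  s[7] = 9,  s[8] = 45,  s[9] = 48,  s[10] = 4,  s[11] = 20,  s[12] = 41,  s[13] = 28,  s[14] = 22,  s[15] = 51,  s[16] = 19,  s[17] = 36,  s[18] = 3,  s[19] = 15,  s[20] = 16,  s[21] = 21,  s[22] = 46,  s[23] = 53,  s[24] = 29,  s[25] = 27,  s[26] = 17,  s[27] = 26,  s[28] = 12,  s[29] = 1.
The sequence repeats with period 29.
So s[5301] = s[0 + ((5301-0) mod 29)] = s[23] = 53.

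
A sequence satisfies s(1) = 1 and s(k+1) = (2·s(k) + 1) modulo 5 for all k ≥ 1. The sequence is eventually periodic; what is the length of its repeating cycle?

Computing terms: s(1) = 1; s(2) = 3; s(3) = 2; s(4) = 0; s(5) = 1.
Since s(5) = s(1) = 1, the sequence is periodic with period 4.

4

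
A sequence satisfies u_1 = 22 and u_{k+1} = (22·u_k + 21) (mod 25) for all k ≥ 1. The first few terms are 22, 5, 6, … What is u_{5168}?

23

u_1 = 22, u_2 = 5, u_3 = 6, u_4 = 3, u_5 = 12, u_6 = 10, u_7 = 16, u_8 = 23, u_9 = 2, u_{10} = 15, u_{11} = 1, u_{12} = 18, u_{13} = 17, u_{14} = 20, u_{15} = 11, u_{16} = 13, u_{17} = 7, u_{18} = 0, u_{19} = 21, u_{20} = 8, u_{21} = 22.
Since u_{21} = u_1 = 22, the sequence is periodic with period 20.
So u_{5168} = u_{1 + ((5168-1) mod 20)} = u_8 = 23.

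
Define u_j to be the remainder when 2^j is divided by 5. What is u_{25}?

2

We have u_1 = 2; u_2 = 4; u_3 = 3; u_4 = 1; u_5 = 2.
Since u_5 = u_1 = 2, the sequence is periodic with period 4.
So u_{25} = u_{1 + ((25-1) mod 4)} = u_1 = 2.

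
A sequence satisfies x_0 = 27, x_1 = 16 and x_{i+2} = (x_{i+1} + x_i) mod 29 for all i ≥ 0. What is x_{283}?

Computing terms: x_0 = 27, x_1 = 16, x_2 = 14, x_3 = 1, x_4 = 15, x_5 = 16, x_6 = 2, x_7 = 18, x_8 = 20, x_9 = 9, x_{10} = 0, x_{11} = 9, x_{12} = 9, x_{13} = 18, x_{14} = 27, x_{15} = 16.
Since (x_{14}, x_{15}) = (x_0, x_1) = (27, 16) (two consecutive terms determine the rest), the sequence is periodic with period 14.
So x_{283} = x_{0 + ((283-0) mod 14)} = x_3 = 1.

1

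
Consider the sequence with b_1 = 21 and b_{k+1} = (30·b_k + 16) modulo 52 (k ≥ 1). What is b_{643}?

8

b_1 = 21, b_2 = 22, b_3 = 0, b_4 = 16, b_5 = 28, b_6 = 24, b_7 = 8, b_8 = 48, b_9 = 0.
Since b_9 = b_3 = 0, the sequence is eventually periodic: after a pre-period of length 2 it cycles with period 6.
For k ≥ 3, b_k depends only on (k - 3) mod 6. (643 - 3) mod 6 = 4, so b_{643} = b_7 = 8.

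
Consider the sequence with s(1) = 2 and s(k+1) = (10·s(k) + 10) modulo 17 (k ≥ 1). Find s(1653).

We have s(1) = 2,  s(2) = 13,  s(3) = 4,  s(4) = 16,  s(5) = 0,  s(6) = 10,  s(7) = 8,  s(8) = 5,  s(9) = 9,  s(10) = 15,  s(11) = 7,  s(12) = 12,  s(13) = 11,  s(14) = 1,  s(15) = 3,  s(16) = 6,  s(17) = 2.
The sequence repeats with period 16.
(1653 - 1) mod 16 = 4, so s(1653) = s(5) = 0.

0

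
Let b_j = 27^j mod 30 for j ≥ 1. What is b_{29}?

We have b_1 = 27; b_2 = 9; b_3 = 3; b_4 = 21; b_5 = 27.
Since b_5 = b_1 = 27, the sequence is periodic with period 4.
(29 - 1) mod 4 = 0, so b_{29} = b_1 = 27.

27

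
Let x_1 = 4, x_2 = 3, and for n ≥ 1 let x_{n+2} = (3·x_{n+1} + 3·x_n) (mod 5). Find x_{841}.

Listing terms: x_1 = 4,  x_2 = 3,  x_3 = 1,  x_4 = 2,  x_5 = 4,  x_6 = 3.
The sequence repeats with period 4.
So x_{841} = x_{1 + ((841-1) mod 4)} = x_1 = 4.

4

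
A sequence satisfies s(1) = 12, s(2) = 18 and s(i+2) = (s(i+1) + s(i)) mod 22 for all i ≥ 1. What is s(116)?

Listing terms: s(1) = 12; s(2) = 18; s(3) = 8; s(4) = 4; s(5) = 12; s(6) = 16; s(7) = 6; s(8) = 0; s(9) = 6; s(10) = 6; s(11) = 12; s(12) = 18.
Since (s(11), s(12)) = (s(1), s(2)) = (12, 18) (two consecutive terms determine the rest), the sequence is periodic with period 10.
So s(116) = s(1 + ((116-1) mod 10)) = s(6) = 16.

16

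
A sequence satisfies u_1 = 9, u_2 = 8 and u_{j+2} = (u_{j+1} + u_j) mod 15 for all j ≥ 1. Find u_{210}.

Computing terms: u_1 = 9, u_2 = 8, u_3 = 2, u_4 = 10, u_5 = 12, u_6 = 7, u_7 = 4, u_8 = 11, u_9 = 0, u_{10} = 11, u_{11} = 11, u_{12} = 7, u_{13} = 3, u_{14} = 10, u_{15} = 13, u_{16} = 8, u_{17} = 6, u_{18} = 14, u_{19} = 5, u_{20} = 4, u_{21} = 9, u_{22} = 13, u_{23} = 7, u_{24} = 5, u_{25} = 12, u_{26} = 2, u_{27} = 14, u_{28} = 1, u_{29} = 0, u_{30} = 1, u_{31} = 1, u_{32} = 2, u_{33} = 3, u_{34} = 5, u_{35} = 8, u_{36} = 13, u_{37} = 6, u_{38} = 4, u_{39} = 10, u_{40} = 14, u_{41} = 9, u_{42} = 8.
The sequence repeats with period 40.
(210 - 1) mod 40 = 9, so u_{210} = u_{10} = 11.

11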